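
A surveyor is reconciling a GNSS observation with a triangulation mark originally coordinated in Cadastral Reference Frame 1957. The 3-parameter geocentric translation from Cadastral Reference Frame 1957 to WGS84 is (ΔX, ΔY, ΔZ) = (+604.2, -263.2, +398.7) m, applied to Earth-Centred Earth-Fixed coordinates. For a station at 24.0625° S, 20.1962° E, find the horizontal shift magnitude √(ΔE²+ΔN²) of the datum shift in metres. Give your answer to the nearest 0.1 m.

At φ = -24.0625°, λ = 20.1962°: sin φ = -0.407733, cos φ = 0.913101, sin λ = 0.345236, cos λ = 0.938516.
ΔE = −sin λ·ΔX + cos λ·ΔY = −(0.345236)·(604.2) + (0.938516)·(-263.2) = -455.61 m.
ΔN = −sin φ cos λ·ΔX − sin φ sin λ·ΔY + cos φ·ΔZ = −(-0.407733)(0.938516)(604.2) − (-0.407733)(0.345236)(-263.2) + (0.913101)(398.7) = 558.21 m.
Horizontal magnitude = √(ΔE² + ΔN²) = √((-455.61)² + 558.21²) = 720.54 m.

720.5 m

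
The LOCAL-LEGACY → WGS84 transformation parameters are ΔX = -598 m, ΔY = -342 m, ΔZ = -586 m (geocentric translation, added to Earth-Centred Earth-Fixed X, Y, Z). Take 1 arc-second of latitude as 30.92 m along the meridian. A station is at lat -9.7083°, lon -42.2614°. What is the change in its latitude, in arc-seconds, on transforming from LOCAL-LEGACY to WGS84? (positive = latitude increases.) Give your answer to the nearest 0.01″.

sin φ = -0.168632, cos φ = 0.985679, sin λ = -0.672514, cos λ = 0.740084.
North component: ΔN = −sin φ cos λ·ΔX − sin φ sin λ·ΔY + cos φ·ΔZ = −(-0.168632)(0.740084)(-598) − (-0.168632)(-0.672514)(-342) + (0.985679)(-586) = -613.45 m.
1° of latitude spans 3600 × 30.92 = 111312 m, so Δφ = -613.45 / 111312 × 3600 = -19.840″.

Δφ = -19.84″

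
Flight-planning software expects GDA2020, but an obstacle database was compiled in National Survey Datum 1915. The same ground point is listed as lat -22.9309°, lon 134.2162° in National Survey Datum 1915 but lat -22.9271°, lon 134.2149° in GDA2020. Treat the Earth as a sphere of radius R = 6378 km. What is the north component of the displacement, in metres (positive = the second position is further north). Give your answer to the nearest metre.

ΔN = 423 m

Δφ = -22.9271° − -22.9309° = +0.0038°; Δλ = 134.2149° − 134.2162° = -0.0013°.
1° along a meridian = πR/180 = 111317 m.
ΔN = Δφ × 111317 = 423.0 m; ΔE = Δλ × 111317 × cos(-22.9309°) = -0.0013 × 111317 × 0.920975 = -133.3 m.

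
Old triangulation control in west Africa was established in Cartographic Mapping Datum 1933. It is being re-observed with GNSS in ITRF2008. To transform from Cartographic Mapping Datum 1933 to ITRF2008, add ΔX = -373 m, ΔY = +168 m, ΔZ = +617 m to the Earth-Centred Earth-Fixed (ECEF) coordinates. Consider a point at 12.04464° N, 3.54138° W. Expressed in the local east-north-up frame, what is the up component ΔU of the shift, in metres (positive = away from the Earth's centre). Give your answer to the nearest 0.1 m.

ΔU = -245.5 m

The local up (radial) axis is (cos φ cos λ, cos φ sin λ, sin φ), giving ΔU = -364.092 − 10.149 + 128.752 = -245.49 m.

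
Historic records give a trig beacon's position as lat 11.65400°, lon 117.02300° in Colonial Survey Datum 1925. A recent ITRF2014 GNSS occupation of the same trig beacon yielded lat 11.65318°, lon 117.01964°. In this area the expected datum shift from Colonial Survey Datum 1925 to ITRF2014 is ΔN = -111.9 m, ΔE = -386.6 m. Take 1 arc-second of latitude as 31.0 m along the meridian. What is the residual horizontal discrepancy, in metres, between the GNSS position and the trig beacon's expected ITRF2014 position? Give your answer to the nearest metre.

Observed coordinate differences: Δφ = -0.00082°, Δλ = -0.00336°.
Converting to metres (1° lat = 111600 m, cos φ = 0.979385): observed ΔN = -91.5 m, observed ΔE = -367.2 m.
Subtracting the expected shift leaves a residual of -91.5 − (-111.9) = 20.4 m north and -367.2 − (-386.6) = 19.4 m east.
Residual distance = √(20.4² + 19.4²) = 28.1 m.

28 m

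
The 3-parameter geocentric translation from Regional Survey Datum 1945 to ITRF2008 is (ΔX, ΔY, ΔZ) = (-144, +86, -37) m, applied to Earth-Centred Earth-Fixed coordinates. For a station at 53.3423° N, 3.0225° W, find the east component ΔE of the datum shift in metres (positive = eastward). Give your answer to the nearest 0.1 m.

ΔE = 78.3 m

The local east axis at (φ, λ) is (−sin λ, cos λ, 0), so ΔE = −sin(-3.0225°)·(-144) + cos(-3.0225°)·86 = 78.29 m.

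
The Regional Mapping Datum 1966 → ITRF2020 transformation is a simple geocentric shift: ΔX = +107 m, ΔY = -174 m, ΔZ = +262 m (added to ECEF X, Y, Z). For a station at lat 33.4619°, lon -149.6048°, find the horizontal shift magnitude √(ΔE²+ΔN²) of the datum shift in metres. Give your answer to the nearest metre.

301 m

The local east axis at (φ, λ) is (−sin λ, cos λ, 0), so ΔE = −sin(-149.6048°)·107 + cos(-149.6048°)·(-174) = 204.22 m.
The local north axis is (−sin φ cos λ, −sin φ sin λ, cos φ), giving ΔN = 50.889 − 48.542 + 218.574 = 220.92 m.
Horizontal magnitude = √(ΔE² + ΔN²) = √(204.22² + 220.92²) = 300.85 m.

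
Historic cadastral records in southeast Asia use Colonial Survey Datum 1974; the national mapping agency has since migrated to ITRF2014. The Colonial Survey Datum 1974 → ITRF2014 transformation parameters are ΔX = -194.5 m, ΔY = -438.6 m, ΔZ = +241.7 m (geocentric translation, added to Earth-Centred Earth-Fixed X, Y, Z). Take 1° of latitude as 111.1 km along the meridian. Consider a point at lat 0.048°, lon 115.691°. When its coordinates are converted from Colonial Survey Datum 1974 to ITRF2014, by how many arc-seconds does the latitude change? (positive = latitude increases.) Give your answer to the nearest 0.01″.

sin φ = 0.000838, cos φ = 1.000000, sin λ = 0.901145, cos λ = -0.433518.
North component: ΔN = −sin φ cos λ·ΔX − sin φ sin λ·ΔY + cos φ·ΔZ = −(0.000838)(-0.433518)(-194.5) − (0.000838)(0.901145)(-438.6) + (1.000000)(241.7) = 241.96 m.
1° of latitude spans 111100 m, so Δφ = 241.96 / 111100 × 3600 = 7.840″.

Δφ = 7.84″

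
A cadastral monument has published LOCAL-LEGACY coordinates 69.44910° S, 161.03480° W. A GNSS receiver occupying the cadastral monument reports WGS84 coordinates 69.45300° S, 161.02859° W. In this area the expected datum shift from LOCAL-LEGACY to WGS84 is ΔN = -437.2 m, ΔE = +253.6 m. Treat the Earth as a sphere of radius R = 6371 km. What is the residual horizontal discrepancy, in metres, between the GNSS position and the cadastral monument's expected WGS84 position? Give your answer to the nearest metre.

Observed coordinate differences: Δφ = -0.00390°, Δλ = +0.00621°.
Converting to metres (1° lat = 111195 m, cos φ = 0.351039): observed ΔN = -433.7 m, observed ΔE = 242.4 m.
Subtracting the expected shift leaves a residual of -433.7 − (-437.2) = 3.5 m north and 242.4 − (253.6) = -11.2 m east.
Residual distance = √(3.5² + (-11.2)²) = 11.7 m.

12 m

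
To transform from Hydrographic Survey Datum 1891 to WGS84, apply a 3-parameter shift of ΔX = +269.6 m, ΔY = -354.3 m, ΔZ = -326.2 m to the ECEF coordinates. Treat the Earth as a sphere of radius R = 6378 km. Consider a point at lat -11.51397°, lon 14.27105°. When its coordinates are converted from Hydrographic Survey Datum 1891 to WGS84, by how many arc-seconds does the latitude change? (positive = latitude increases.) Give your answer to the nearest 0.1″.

sin φ = -0.199607, cos φ = 0.979876, sin λ = 0.246509, cos λ = 0.969140.
North component: ΔN = −sin φ cos λ·ΔX − sin φ sin λ·ΔY + cos φ·ΔZ = −(-0.199607)(0.969140)(269.6) − (-0.199607)(0.246509)(-354.3) + (0.979876)(-326.2) = -284.92 m.
1° of latitude spans πR/180 = 111317 m, so Δφ = -284.92 / 111317 × 3600 = -9.214″.

Δφ = -9.2″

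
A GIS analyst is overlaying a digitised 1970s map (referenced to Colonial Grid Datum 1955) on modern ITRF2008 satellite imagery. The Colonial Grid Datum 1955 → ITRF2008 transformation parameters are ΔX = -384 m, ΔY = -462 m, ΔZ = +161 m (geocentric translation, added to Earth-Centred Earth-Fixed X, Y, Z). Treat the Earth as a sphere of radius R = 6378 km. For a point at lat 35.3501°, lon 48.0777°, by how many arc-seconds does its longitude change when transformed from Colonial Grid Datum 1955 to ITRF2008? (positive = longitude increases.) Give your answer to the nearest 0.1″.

Δλ = -0.9″

sin φ = 0.578571, cos φ = 0.815632, sin λ = 0.744052, cos λ = 0.668122.
East component: ΔE = −sin λ·ΔX + cos λ·ΔY = −(0.744052)(-384) + (0.668122)(-462) = -22.96 m.
1° of latitude spans πR/180 = 111317 m; at latitude φ, 1° of longitude spans that × cos φ = 90793.8 m, so Δλ = -22.96 / 90793.8 × 3600 = -0.910″.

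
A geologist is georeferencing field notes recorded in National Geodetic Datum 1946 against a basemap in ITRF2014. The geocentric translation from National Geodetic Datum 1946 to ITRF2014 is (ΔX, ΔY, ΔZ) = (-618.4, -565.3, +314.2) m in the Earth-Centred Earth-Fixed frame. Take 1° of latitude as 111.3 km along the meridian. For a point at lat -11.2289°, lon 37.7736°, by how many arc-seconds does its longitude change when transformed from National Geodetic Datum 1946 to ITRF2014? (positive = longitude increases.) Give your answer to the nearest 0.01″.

Δλ = -2.24″

sin φ = -0.194729, cos φ = 0.980857, sin λ = 0.612543, cos λ = 0.790437.
East component: ΔE = −sin λ·ΔX + cos λ·ΔY = −(0.612543)(-618.4) + (0.790437)(-565.3) = -68.04 m.
1° of latitude spans 111300 m; at latitude φ, 1° of longitude spans that × cos φ = 109169.4 m, so Δλ = -68.04 / 109169.4 × 3600 = -2.244″.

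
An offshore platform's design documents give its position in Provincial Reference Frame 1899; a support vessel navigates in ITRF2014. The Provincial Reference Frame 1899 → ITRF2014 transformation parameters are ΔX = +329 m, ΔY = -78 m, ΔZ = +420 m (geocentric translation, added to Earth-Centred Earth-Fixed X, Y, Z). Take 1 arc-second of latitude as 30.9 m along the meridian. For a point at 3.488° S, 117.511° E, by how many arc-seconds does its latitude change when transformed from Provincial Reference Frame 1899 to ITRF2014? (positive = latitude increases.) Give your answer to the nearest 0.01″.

Δφ = 13.13″

sin φ = -0.060839, cos φ = 0.998148, sin λ = 0.886922, cos λ = -0.461919.
North component: ΔN = −sin φ cos λ·ΔX − sin φ sin λ·ΔY + cos φ·ΔZ = −(-0.060839)(-0.461919)(329) − (-0.060839)(0.886922)(-78) + (0.998148)(420) = 405.77 m.
1° of latitude spans 3600 × 30.90 = 111240 m, so Δφ = 405.77 / 111240 × 3600 = 13.132″.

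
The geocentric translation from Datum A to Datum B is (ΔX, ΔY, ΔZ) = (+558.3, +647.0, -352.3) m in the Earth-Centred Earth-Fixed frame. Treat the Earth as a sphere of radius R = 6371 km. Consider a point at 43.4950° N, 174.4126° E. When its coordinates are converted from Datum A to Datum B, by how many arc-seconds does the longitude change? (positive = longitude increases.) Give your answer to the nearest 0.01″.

Δλ = -31.16″

sin φ = 0.688291, cos φ = 0.725434, sin λ = 0.097364, cos λ = -0.995249.
East component: ΔE = −sin λ·ΔX + cos λ·ΔY = −(0.097364)(558.3) + (-0.995249)(647.0) = -698.28 m.
1° of latitude spans πR/180 = 111195 m; at latitude φ, 1° of longitude spans that × cos φ = 80664.6 m, so Δλ = -698.28 / 80664.6 × 3600 = -31.164″.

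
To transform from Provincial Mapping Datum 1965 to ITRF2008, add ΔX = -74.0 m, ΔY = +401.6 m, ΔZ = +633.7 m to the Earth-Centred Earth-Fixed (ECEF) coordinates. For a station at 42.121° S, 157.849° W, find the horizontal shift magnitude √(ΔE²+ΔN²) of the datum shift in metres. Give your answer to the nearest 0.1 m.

575.9 m

At φ = -42.121°, λ = -157.849°: sin φ = -0.670699, cos φ = 0.741730, sin λ = -0.377049, cos λ = -0.926193.
ΔE = −sin λ·ΔX + cos λ·ΔY = −(-0.377049)·(-74.0) + (-0.926193)·(401.6) = -399.86 m.
ΔN = −sin φ cos λ·ΔX − sin φ sin λ·ΔY + cos φ·ΔZ = −(-0.670699)(-0.926193)(-74.0) − (-0.670699)(-0.377049)(401.6) + (0.741730)(633.7) = 414.44 m.
Horizontal magnitude = √(ΔE² + ΔN²) = √((-399.86)² + 414.44²) = 575.89 m.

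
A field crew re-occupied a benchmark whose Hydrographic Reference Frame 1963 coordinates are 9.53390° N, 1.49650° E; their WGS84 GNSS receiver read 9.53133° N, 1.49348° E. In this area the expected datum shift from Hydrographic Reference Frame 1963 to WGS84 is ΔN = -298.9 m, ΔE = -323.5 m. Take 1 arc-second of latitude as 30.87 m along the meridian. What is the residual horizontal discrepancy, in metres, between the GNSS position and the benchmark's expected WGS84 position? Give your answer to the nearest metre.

15 m

Observed coordinate differences: Δφ = -0.00257°, Δλ = -0.00302°.
Converting to metres (1° lat = 111132 m, cos φ = 0.986188): observed ΔN = -285.6 m, observed ΔE = -331.0 m.
Subtracting the expected shift leaves a residual of -285.6 − (-298.9) = 13.3 m north and -331.0 − (-323.5) = -7.5 m east.
Residual distance = √(13.3² + (-7.5)²) = 15.3 m.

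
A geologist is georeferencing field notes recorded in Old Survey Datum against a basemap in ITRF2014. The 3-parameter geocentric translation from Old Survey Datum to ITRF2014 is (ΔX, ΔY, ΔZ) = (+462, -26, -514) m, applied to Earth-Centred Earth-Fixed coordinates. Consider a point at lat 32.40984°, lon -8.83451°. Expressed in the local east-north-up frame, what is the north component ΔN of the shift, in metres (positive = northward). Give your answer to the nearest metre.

At φ = 32.40984°, λ = -8.83451°: sin φ = 0.535972, cos φ = 0.844236, sin λ = -0.153581, cos λ = 0.988136.
ΔN = −sin φ cos λ·ΔX − sin φ sin λ·ΔY + cos φ·ΔZ = −(0.535972)(0.988136)(462) − (0.535972)(-0.153581)(-26) + (0.844236)(-514) = -680.76 m.

ΔN = -681 m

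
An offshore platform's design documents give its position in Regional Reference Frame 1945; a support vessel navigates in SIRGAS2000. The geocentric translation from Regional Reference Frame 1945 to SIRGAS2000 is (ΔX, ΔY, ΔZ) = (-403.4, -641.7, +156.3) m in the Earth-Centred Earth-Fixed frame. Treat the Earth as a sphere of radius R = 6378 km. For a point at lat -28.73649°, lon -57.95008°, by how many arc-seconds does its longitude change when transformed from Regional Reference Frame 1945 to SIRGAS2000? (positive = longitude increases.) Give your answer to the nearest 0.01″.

Δλ = -25.17″

sin φ = -0.480782, cos φ = 0.876840, sin λ = -0.847586, cos λ = 0.530658.
East component: ΔE = −sin λ·ΔX + cos λ·ΔY = −(-0.847586)(-403.4) + (0.530658)(-641.7) = -682.44 m.
1° of latitude spans πR/180 = 111317 m; at latitude φ, 1° of longitude spans that × cos φ = 97607.3 m, so Δλ = -682.44 / 97607.3 × 3600 = -25.170″.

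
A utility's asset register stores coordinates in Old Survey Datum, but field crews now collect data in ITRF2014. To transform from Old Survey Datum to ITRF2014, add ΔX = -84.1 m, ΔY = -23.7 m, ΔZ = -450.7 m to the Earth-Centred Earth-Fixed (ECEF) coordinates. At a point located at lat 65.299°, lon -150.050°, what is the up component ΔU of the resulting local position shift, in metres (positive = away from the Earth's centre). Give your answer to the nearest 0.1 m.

ΔU = -374.1 m

The local up (radial) axis is (cos φ cos λ, cos φ sin λ, sin φ), giving ΔU = 30.451 + 4.944 − 409.461 = -374.07 m.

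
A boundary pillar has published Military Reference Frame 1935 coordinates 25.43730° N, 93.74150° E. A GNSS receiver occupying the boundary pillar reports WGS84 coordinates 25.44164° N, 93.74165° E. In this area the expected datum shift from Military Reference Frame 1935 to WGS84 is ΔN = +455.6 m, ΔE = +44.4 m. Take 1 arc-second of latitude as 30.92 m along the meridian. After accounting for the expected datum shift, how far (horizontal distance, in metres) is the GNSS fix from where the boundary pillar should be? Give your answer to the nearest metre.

Observed coordinate differences: Δφ = +0.00434°, Δλ = +0.00015°.
Converting to metres (1° lat = 111312 m, cos φ = 0.903056): observed ΔN = 483.1 m, observed ΔE = 15.1 m.
Subtracting the expected shift leaves a residual of 483.1 − (455.6) = 27.5 m north and 15.1 − (44.4) = -29.3 m east.
Residual distance = √(27.5² + (-29.3)²) = 40.2 m.

40 m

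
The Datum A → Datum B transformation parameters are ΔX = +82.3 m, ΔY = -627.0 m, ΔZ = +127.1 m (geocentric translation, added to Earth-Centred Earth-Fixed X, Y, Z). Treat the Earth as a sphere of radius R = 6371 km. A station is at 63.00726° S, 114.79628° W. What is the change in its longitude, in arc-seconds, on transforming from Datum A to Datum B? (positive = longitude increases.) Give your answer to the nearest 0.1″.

sin φ = -0.891064, cos φ = 0.453878, sin λ = -0.907805, cos λ = -0.419393.
East component: ΔE = −sin λ·ΔX + cos λ·ΔY = −(-0.907805)(82.3) + (-0.419393)(-627.0) = 337.67 m.
1° of latitude spans πR/180 = 111195 m; at latitude φ, 1° of longitude spans that × cos φ = 50468.9 m, so Δλ = 337.67 / 50468.9 × 3600 = 24.086″.

Δλ = 24.1″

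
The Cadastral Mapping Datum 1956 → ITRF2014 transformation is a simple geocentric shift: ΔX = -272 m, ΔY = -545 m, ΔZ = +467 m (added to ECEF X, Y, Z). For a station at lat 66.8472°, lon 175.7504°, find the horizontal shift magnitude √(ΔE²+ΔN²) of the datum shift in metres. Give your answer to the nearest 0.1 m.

564.4 m

The local east axis at (φ, λ) is (−sin λ, cos λ, 0), so ΔE = −sin(175.7504°)·(-272) + cos(175.7504°)·(-545) = 563.66 m.
The local north axis is (−sin φ cos λ, −sin φ sin λ, cos φ), giving ΔN = -249.405 + 37.133 + 183.617 = -28.66 m.
Horizontal magnitude = √(ΔE² + ΔN²) = √(563.66² + (-28.66)²) = 564.39 m.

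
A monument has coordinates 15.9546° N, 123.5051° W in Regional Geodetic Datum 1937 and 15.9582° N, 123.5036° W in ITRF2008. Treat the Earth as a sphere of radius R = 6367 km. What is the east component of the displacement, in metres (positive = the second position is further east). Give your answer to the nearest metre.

Δφ = 15.9582° − 15.9546° = +0.0036°; Δλ = -123.5036° − -123.5051° = +0.0015°.
1° along a meridian = πR/180 = 111125 m.
ΔN = Δφ × 111125 = 400.1 m; ΔE = Δλ × 111125 × cos(15.9546°) = +0.0015 × 111125 × 0.961480 = 160.3 m.

ΔE = 160 m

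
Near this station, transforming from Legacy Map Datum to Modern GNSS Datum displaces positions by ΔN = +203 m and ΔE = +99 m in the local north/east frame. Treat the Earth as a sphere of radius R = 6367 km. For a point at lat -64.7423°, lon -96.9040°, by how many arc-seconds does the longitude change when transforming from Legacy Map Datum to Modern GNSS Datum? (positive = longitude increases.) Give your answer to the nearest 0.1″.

Δλ = 7.5″

At latitude -64.7423°, cos φ = 0.426690.
One radian of longitude at latitude φ spans R cos φ, so Δλ = ΔE / (R cos φ) = 99.0 / (6367000 × 0.426690) = 3.6441e-05 rad = 7.516″.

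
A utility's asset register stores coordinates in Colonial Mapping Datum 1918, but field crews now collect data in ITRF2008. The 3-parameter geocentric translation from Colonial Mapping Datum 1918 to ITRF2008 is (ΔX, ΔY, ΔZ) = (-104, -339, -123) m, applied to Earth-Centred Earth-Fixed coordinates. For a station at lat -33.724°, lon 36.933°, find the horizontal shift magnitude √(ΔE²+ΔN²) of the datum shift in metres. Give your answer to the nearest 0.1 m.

At φ = -33.724°, λ = 36.933°: sin φ = -0.555193, cos φ = 0.831722, sin λ = 0.600881, cos λ = 0.799339.
ΔE = −sin λ·ΔX + cos λ·ΔY = −(0.600881)·(-104) + (0.799339)·(-339) = -208.48 m.
ΔN = −sin φ cos λ·ΔX − sin φ sin λ·ΔY + cos φ·ΔZ = −(-0.555193)(0.799339)(-104) − (-0.555193)(0.600881)(-339) + (0.831722)(-123) = -261.55 m.
Horizontal magnitude = √(ΔE² + ΔN²) = √((-208.48)² + (-261.55)²) = 334.47 m.

334.5 m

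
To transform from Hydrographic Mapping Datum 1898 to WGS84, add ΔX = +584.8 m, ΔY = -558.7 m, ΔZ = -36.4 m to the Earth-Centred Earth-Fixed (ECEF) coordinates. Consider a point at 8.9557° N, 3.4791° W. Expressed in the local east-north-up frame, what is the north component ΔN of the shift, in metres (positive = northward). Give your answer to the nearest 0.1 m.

The local north axis is (−sin φ cos λ, −sin φ sin λ, cos φ), giving ΔN = -90.868 − 5.278 − 35.956 = -132.10 m.

ΔN = -132.1 m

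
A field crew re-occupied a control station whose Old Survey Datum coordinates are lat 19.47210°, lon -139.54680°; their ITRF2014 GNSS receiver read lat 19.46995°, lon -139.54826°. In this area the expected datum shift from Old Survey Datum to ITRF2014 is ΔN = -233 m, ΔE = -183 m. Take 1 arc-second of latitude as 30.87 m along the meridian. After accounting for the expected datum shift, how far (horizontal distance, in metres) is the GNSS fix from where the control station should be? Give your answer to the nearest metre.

31 m

Observed coordinate differences: Δφ = -0.00215°, Δλ = -0.00146°.
Converting to metres (1° lat = 111132 m, cos φ = 0.942804): observed ΔN = -238.9 m, observed ΔE = -153.0 m.
Subtracting the expected shift leaves a residual of -238.9 − (-233) = -5.9 m north and -153.0 − (-183) = 30.0 m east.
Residual distance = √((-5.9)² + 30.0²) = 30.6 m.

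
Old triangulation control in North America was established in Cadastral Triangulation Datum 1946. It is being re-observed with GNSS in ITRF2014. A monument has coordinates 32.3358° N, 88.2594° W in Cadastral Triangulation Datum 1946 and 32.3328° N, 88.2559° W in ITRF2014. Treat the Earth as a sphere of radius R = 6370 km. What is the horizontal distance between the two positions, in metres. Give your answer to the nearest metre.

Δφ = 32.3328° − 32.3358° = -0.0030°; Δλ = -88.2559° − -88.2594° = +0.0035°.
1° along a meridian = πR/180 = 111177 m.
ΔN = Δφ × 111177 = -333.5 m; ΔE = Δλ × 111177 × cos(32.3358°) = +0.0035 × 111177 × 0.844928 = 328.8 m.
Distance = √(ΔE² + ΔN²) = √(328.8² + (-333.5)²) = 468.3 m.

468 m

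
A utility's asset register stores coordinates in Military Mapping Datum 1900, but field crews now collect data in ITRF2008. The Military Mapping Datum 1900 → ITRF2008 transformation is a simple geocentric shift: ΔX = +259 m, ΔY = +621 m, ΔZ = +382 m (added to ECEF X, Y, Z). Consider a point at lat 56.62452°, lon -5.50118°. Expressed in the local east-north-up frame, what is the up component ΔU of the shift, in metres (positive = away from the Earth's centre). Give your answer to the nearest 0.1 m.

The local up (radial) axis is (cos φ cos λ, cos φ sin λ, sin φ), giving ΔU = 141.826 − 32.750 + 319.002 = 428.08 m.

ΔU = 428.1 m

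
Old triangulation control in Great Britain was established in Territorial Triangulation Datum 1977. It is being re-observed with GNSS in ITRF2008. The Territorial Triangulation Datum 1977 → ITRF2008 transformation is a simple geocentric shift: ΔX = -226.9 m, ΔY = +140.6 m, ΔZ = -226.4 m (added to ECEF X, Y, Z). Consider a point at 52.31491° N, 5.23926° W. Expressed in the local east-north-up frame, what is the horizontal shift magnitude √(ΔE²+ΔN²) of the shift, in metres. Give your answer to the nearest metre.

The local east axis at (φ, λ) is (−sin λ, cos λ, 0), so ΔE = −sin(-5.23926°)·(-226.9) + cos(-5.23926°)·140.6 = 119.29 m.
The local north axis is (−sin φ cos λ, −sin φ sin λ, cos φ), giving ΔN = 178.815 + 10.160 − 138.403 = 50.57 m.
Horizontal magnitude = √(ΔE² + ΔN²) = √(119.29² + 50.57²) = 129.57 m.

130 m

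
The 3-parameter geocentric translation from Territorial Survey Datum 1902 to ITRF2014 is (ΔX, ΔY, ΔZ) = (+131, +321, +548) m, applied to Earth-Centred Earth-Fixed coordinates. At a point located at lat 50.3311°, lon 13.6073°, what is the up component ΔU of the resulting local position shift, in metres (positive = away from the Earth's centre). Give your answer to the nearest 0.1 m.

ΔU = 551.3 m

At φ = 50.3311°, λ = 13.6073°: sin φ = 0.769746, cos φ = 0.638350, sin λ = 0.235266, cos λ = 0.971931.
ΔU = cos φ cos λ·ΔX + cos φ sin λ·ΔY + sin φ·ΔZ = (0.638350)(0.971931)(131) + (0.638350)(0.235266)(321) + (0.769746)(548) = 551.31 m.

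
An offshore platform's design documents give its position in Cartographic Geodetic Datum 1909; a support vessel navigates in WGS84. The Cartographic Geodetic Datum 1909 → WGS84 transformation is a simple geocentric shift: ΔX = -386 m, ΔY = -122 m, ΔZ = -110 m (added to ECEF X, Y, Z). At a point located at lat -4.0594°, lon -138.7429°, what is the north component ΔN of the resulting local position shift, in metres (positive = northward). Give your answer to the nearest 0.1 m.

At φ = -4.0594°, λ = -138.7429°: sin φ = -0.070791, cos φ = 0.997491, sin λ = -0.659439, cos λ = -0.751758.
ΔN = −sin φ cos λ·ΔX − sin φ sin λ·ΔY + cos φ·ΔZ = −(-0.070791)(-0.751758)(-386) − (-0.070791)(-0.659439)(-122) + (0.997491)(-110) = -83.49 m.

ΔN = -83.5 m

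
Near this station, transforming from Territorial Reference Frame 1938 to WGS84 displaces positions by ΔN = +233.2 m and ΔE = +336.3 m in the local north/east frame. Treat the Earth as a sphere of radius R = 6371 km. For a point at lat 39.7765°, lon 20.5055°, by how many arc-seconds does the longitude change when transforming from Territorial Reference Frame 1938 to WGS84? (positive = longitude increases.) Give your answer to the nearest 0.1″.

At latitude 39.7765°, cos φ = 0.768546.
One radian of longitude at latitude φ spans R cos φ, so Δλ = ΔE / (R cos φ) = 336.3 / (6371000 × 0.768546) = 6.8683e-05 rad = 14.167″.

Δλ = 14.2″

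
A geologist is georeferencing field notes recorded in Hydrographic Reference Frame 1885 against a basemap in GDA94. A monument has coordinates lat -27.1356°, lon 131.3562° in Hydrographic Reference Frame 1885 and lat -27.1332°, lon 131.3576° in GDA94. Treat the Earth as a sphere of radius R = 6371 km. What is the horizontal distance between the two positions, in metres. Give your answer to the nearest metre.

Δφ = -27.1332° − -27.1356° = +0.0024°; Δλ = 131.3576° − 131.3562° = +0.0014°.
1° along a meridian = πR/180 = 111195 m.
ΔN = Δφ × 111195 = 266.9 m; ΔE = Δλ × 111195 × cos(-27.1356°) = +0.0014 × 111195 × 0.889930 = 138.5 m.
Distance = √(ΔE² + ΔN²) = √(138.5² + 266.9²) = 300.7 m.

301 m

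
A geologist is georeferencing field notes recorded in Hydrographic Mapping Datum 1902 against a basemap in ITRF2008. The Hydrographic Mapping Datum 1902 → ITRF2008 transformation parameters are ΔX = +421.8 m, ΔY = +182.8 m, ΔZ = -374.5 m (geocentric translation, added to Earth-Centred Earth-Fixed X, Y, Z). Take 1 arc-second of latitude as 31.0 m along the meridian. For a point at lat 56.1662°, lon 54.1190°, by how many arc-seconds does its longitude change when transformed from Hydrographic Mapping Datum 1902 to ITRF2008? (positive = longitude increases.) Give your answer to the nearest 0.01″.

sin φ = 0.830656, cos φ = 0.556786, sin λ = 0.810236, cos λ = 0.586104.
East component: ΔE = −sin λ·ΔX + cos λ·ΔY = −(0.810236)(421.8) + (0.586104)(182.8) = -234.62 m.
1° of latitude spans 3600 × 31.00 = 111600 m; at latitude φ, 1° of longitude spans that × cos φ = 62137.3 m, so Δλ = -234.62 / 62137.3 × 3600 = -13.593″.

Δλ = -13.59″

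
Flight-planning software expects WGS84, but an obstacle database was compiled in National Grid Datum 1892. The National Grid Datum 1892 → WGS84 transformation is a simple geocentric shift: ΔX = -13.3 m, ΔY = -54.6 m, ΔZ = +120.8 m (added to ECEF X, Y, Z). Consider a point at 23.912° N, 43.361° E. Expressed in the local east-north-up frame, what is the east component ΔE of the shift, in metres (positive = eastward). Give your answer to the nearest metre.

ΔE = -31 m

At φ = 23.912°, λ = 43.361°: sin φ = 0.405333, cos φ = 0.914169, sin λ = 0.686593, cos λ = 0.727042.
ΔE = −sin λ·ΔX + cos λ·ΔY = −(0.686593)·(-13.3) + (0.727042)·(-54.6) = -30.56 m.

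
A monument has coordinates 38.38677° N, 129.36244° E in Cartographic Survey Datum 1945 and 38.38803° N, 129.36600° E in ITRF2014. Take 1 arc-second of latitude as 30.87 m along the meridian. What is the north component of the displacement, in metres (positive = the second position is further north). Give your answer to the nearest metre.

ΔN = 140 m

Δφ = 38.38803° − 38.38677° = +0.00126°; Δλ = 129.36600° − 129.36244° = +0.00356°.
1° of latitude = 3600 × 30.87 = 111132 m.
ΔN = Δφ × 111132 = 140.0 m; ΔE = Δλ × 111132 × cos(38.38677°) = +0.00356 × 111132 × 0.783837 = 310.1 m.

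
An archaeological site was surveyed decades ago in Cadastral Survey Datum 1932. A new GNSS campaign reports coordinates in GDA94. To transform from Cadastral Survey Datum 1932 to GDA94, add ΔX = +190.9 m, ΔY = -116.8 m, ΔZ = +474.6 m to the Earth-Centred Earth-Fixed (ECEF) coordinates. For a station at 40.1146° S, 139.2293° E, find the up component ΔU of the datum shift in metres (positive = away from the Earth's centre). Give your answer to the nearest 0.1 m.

ΔU = -474.7 m

At φ = -40.1146°, λ = 139.2293°: sin φ = -0.644319, cos φ = 0.764757, sin λ = 0.653033, cos λ = -0.757329.
ΔU = cos φ cos λ·ΔX + cos φ sin λ·ΔY + sin φ·ΔZ = (0.764757)(-0.757329)(190.9) + (0.764757)(0.653033)(-116.8) + (-0.644319)(474.6) = -474.69 m.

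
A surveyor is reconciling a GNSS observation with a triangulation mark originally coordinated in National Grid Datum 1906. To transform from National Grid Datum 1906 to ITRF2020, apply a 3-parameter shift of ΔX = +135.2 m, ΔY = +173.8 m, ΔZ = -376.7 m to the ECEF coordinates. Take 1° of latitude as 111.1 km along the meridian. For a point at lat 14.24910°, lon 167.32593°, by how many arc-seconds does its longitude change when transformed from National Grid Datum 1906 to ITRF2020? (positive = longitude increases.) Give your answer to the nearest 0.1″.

sin φ = 0.246138, cos φ = 0.969235, sin λ = 0.219405, cos λ = -0.975634.
East component: ΔE = −sin λ·ΔX + cos λ·ΔY = −(0.219405)(135.2) + (-0.975634)(173.8) = -199.23 m.
1° of latitude spans 111100 m; at latitude φ, 1° of longitude spans that × cos φ = 107682.0 m, so Δλ = -199.23 / 107682.0 × 3600 = -6.661″.

Δλ = -6.7″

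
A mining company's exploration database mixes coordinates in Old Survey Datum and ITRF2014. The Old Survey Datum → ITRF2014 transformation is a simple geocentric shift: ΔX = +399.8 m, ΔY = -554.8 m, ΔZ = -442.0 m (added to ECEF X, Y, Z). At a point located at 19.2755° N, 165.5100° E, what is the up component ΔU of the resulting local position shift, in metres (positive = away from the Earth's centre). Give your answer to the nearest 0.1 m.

ΔU = -642.3 m

At φ = 19.2755°, λ = 165.5100°: sin φ = 0.330111, cos φ = 0.943942, sin λ = 0.250211, cos λ = -0.968191.
ΔU = cos φ cos λ·ΔX + cos φ sin λ·ΔY + sin φ·ΔZ = (0.943942)(-0.968191)(399.8) + (0.943942)(0.250211)(-554.8) + (0.330111)(-442.0) = -642.33 m.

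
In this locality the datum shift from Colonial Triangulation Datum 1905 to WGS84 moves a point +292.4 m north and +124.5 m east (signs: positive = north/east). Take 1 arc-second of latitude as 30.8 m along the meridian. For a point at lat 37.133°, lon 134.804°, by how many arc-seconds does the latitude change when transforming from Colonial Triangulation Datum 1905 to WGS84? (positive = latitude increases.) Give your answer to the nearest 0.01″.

Δφ = 9.49″

1″ of latitude = 30.80 m, so Δφ = 292.4 / 30.80 = 9.494″.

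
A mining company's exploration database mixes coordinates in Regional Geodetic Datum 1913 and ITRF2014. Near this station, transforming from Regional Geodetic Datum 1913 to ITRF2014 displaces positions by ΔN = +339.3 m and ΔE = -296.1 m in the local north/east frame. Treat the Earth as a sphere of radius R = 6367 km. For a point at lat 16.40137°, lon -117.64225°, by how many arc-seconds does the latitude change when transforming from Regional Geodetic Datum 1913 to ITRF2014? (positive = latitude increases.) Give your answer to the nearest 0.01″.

On a sphere of radius R, 1 rad of latitude = R, so Δφ = ΔN / R = 339.3 / 6367000 = 5.3290e-05 rad = 10.992″.

Δφ = 10.99″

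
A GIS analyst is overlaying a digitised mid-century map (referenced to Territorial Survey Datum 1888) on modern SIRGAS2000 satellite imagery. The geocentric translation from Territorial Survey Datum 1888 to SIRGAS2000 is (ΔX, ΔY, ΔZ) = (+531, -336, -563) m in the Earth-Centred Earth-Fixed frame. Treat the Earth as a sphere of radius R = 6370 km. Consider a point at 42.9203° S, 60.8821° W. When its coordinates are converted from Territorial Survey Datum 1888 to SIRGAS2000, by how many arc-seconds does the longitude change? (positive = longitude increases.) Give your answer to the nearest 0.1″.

sin φ = -0.680980, cos φ = 0.732302, sin λ = -0.873620, cos λ = 0.486608.
East component: ΔE = −sin λ·ΔX + cos λ·ΔY = −(-0.873620)(531) + (0.486608)(-336) = 300.39 m.
1° of latitude spans πR/180 = 111177 m; at latitude φ, 1° of longitude spans that × cos φ = 81415.4 m, so Δλ = 300.39 / 81415.4 × 3600 = 13.283″.

Δλ = 13.3″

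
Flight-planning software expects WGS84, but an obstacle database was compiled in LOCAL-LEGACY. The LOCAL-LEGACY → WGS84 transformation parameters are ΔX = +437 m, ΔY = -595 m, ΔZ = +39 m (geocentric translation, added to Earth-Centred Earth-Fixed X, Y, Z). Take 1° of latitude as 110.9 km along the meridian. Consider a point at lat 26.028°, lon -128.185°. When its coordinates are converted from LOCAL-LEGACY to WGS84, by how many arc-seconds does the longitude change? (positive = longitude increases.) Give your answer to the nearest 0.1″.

Δλ = 25.7″

sin φ = 0.438810, cos φ = 0.898580, sin λ = -0.786019, cos λ = -0.618203.
East component: ΔE = −sin λ·ΔX + cos λ·ΔY = −(-0.786019)(437) + (-0.618203)(-595) = 711.32 m.
1° of latitude spans 110900 m; at latitude φ, 1° of longitude spans that × cos φ = 99652.5 m, so Δλ = 711.32 / 99652.5 × 3600 = 25.697″.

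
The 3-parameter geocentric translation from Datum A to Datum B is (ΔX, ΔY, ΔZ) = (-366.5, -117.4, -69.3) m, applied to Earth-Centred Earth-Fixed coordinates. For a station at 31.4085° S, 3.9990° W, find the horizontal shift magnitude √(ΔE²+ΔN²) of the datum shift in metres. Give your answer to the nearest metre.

At φ = -31.4085°, λ = -3.9990°: sin φ = -0.521136, cos φ = 0.853473, sin λ = -0.069739, cos λ = 0.997565.
ΔE = −sin λ·ΔX + cos λ·ΔY = −(-0.069739)·(-366.5) + (0.997565)·(-117.4) = -142.67 m.
ΔN = −sin φ cos λ·ΔX − sin φ sin λ·ΔY + cos φ·ΔZ = −(-0.521136)(0.997565)(-366.5) − (-0.521136)(-0.069739)(-117.4) + (0.853473)(-69.3) = -245.41 m.
Horizontal magnitude = √(ΔE² + ΔN²) = √((-142.67)² + (-245.41)²) = 283.87 m.

284 m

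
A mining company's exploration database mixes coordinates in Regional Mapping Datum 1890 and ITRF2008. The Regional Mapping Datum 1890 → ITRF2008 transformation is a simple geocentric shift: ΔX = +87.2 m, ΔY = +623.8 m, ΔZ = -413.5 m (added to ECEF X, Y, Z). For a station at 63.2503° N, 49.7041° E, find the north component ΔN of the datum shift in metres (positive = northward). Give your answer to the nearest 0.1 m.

The local north axis is (−sin φ cos λ, −sin φ sin λ, cos φ), giving ΔN = -50.360 − 424.864 − 186.114 = -661.34 m.

ΔN = -661.3 m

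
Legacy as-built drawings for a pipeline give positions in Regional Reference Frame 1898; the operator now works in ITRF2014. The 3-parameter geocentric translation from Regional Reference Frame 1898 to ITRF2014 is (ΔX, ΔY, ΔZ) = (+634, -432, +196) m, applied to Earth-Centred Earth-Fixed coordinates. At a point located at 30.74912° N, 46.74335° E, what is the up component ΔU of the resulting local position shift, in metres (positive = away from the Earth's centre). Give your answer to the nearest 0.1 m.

At φ = 30.74912°, λ = 46.74335°: sin φ = 0.511280, cos φ = 0.859414, sin λ = 0.728291, cos λ = 0.685268.
ΔU = cos φ cos λ·ΔX + cos φ sin λ·ΔY + sin φ·ΔZ = (0.859414)(0.685268)(634) + (0.859414)(0.728291)(-432) + (0.511280)(196) = 203.20 m.

ΔU = 203.2 m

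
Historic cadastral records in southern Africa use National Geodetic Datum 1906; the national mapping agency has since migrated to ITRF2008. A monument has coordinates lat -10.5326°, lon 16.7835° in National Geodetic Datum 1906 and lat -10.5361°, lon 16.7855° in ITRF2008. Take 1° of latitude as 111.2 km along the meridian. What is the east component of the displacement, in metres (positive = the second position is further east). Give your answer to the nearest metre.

Δφ = -10.5361° − -10.5326° = -0.0035°; Δλ = 16.7855° − 16.7835° = +0.0020°.
ΔN = Δφ × 111200 = -389.2 m; ΔE = Δλ × 111200 × cos(-10.5326°) = +0.0020 × 111200 × 0.983151 = 218.7 m.

ΔE = 219 m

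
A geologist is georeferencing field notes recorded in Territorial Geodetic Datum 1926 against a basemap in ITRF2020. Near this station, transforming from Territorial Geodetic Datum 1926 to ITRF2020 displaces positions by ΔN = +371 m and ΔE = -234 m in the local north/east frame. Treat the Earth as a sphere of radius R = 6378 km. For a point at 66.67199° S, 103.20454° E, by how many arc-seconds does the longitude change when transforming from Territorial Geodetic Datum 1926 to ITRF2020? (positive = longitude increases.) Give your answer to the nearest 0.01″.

At latitude -66.67199°, cos φ = 0.395994.
One radian of longitude at latitude φ spans R cos φ, so Δλ = ΔE / (R cos φ) = -234.0 / (6378000 × 0.395994) = -9.2649e-05 rad = -19.110″.

Δλ = -19.11″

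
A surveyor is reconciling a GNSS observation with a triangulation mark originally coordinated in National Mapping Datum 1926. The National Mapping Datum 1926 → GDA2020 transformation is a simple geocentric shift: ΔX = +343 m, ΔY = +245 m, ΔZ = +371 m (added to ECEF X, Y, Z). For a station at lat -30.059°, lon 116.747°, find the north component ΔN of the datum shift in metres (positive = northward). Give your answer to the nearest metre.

ΔN = 353 m

At φ = -30.059°, λ = 116.747°: sin φ = -0.500892, cos φ = 0.865510, sin λ = 0.893003, cos λ = -0.450052.
ΔN = −sin φ cos λ·ΔX − sin φ sin λ·ΔY + cos φ·ΔZ = −(-0.500892)(-0.450052)(343) − (-0.500892)(0.893003)(245) + (0.865510)(371) = 353.37 m.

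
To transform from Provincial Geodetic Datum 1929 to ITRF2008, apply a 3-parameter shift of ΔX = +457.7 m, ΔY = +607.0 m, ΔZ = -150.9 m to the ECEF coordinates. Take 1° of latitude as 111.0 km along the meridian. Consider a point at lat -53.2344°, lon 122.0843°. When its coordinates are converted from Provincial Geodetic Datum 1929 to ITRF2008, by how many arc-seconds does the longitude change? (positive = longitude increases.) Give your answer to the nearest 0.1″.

sin φ = -0.801091, cos φ = 0.598543, sin λ = 0.847268, cos λ = -0.531166.
East component: ΔE = −sin λ·ΔX + cos λ·ΔY = −(0.847268)(457.7) + (-0.531166)(607.0) = -710.21 m.
1° of latitude spans 111000 m; at latitude φ, 1° of longitude spans that × cos φ = 66438.2 m, so Δλ = -710.21 / 66438.2 × 3600 = -38.483″.

Δλ = -38.5″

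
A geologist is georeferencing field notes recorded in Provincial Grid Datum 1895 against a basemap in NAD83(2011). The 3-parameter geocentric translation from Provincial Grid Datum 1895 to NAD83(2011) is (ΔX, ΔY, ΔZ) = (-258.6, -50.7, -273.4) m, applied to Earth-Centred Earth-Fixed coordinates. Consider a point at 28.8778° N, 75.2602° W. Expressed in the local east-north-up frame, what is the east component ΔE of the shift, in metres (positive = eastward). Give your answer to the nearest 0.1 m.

At φ = 28.8778°, λ = -75.2602°: sin φ = 0.482943, cos φ = 0.875652, sin λ = -0.967091, cos λ = 0.254430.
ΔE = −sin λ·ΔX + cos λ·ΔY = −(-0.967091)·(-258.6) + (0.254430)·(-50.7) = -262.99 m.

ΔE = -263.0 m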